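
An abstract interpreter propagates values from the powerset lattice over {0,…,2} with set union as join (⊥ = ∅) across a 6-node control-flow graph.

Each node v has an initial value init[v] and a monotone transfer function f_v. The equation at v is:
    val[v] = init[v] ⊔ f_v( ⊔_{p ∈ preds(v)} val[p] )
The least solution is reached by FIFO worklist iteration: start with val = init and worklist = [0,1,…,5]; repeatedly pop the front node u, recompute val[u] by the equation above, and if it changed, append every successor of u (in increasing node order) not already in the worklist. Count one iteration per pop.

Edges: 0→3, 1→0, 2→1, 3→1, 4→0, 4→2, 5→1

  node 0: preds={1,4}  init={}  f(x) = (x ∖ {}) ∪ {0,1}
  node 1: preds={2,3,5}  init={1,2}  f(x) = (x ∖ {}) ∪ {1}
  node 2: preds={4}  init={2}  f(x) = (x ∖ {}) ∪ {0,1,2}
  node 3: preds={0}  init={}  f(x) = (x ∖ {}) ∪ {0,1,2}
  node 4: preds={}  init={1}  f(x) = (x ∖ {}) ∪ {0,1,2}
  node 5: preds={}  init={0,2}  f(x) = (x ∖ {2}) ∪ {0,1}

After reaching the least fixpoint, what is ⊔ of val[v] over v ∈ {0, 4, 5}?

{0,1,2}

Trace (9 dequeues):
  [1] u=0 | in {1,2} | out {0,1,2} | prev {} | push {}
  [2] u=1 | in {0,2} | out {0,1,2} | prev {1,2} | push {0}
  [3] u=2 | in {1} | out {0,1,2} | prev {2} | push {1}
  [4] u=3 | in {0,1,2} | out {0,1,2} | prev {} | push {}
  [5] u=4 | in {} | out {0,1,2} | prev {1} | push {2}
  [6] u=5 | in {} | out {0,1,2} | prev {0,2} | push {}
  [7] u=0 | in {0,1,2} | out {0,1,2} | ==
  [8] u=1 | in {0,1,2} | out {0,1,2} | ==
  [9] u=2 | in {0,1,2} | out {0,1,2} | ==

Converged values:
  [0] {0,1,2}
  [1] {0,1,2}
  [2] {0,1,2}
  [3] {0,1,2}
  [4] {0,1,2}
  [5] {0,1,2}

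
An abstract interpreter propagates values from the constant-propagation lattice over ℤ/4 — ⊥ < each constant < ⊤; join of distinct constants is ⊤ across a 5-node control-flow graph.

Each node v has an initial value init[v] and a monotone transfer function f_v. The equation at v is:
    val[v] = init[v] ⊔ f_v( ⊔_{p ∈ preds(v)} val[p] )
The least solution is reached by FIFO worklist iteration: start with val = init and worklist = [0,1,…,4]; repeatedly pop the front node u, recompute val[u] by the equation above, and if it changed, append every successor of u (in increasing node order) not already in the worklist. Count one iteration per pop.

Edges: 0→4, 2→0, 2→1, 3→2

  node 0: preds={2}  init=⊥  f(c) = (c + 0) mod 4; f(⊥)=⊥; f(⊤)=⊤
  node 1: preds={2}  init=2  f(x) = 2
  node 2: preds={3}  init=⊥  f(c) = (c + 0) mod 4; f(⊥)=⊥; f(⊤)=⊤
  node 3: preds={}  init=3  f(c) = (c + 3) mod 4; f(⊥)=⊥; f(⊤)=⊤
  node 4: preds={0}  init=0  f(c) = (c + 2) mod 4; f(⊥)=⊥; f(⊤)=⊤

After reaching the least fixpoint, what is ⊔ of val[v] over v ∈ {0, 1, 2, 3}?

⊤

Worklist (8 pops):
  #1 pop 0: in=⊥ → ⊥ (no change)
  #2 pop 1: in=⊥ → 2 (no change)
  #3 pop 2: in=3 → 3 (was ⊥); enqueue [0,1]
  #4 pop 3: in=⊥ → 3 (no change)
  #5 pop 4: in=⊥ → 0 (no change)
  #6 pop 0: in=3 → 3 (was ⊥); enqueue [4]
  #7 pop 1: in=3 → 2 (no change)
  #8 pop 4: in=3 → ⊤ (was 0); enqueue []

Fixpoint:
  val[0] = 3
  val[1] = 2
  val[2] = 3
  val[3] = 3
  val[4] = ⊤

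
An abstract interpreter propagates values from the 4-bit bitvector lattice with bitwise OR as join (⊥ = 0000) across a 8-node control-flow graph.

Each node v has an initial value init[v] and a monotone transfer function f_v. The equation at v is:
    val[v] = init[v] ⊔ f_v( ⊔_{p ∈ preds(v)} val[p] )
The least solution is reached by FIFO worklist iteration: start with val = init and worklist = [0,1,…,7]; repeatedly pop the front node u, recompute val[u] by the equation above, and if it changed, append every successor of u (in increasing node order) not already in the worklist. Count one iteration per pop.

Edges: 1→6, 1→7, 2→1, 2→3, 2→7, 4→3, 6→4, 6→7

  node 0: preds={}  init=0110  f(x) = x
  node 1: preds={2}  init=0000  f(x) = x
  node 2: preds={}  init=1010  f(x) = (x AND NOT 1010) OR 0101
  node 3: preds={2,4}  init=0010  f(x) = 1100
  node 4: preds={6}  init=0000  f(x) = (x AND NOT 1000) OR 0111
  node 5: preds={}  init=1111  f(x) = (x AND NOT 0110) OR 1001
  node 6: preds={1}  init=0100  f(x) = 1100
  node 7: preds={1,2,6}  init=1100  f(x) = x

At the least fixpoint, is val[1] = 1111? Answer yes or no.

Trace (13 dequeues):
  [1] u=0 | in 0000 | out 0110 | ==
  [2] u=1 | in 1010 | out 1010 | prev 0000 | push {}
  [3] u=2 | in 0000 | out 1111 | prev 1010 | push {1}
  [4] u=3 | in 1111 | out 1110 | prev 0010 | push {}
  [5] u=4 | in 0100 | out 0111 | prev 0000 | push {3}
  [6] u=5 | in 0000 | out 1111 | ==
  [7] u=6 | in 1010 | out 1100 | prev 0100 | push {4}
  [8] u=7 | in 1111 | out 1111 | prev 1100 | push {}
  [9] u=1 | in 1111 | out 1111 | prev 1010 | push {6,7}
  [10] u=3 | in 1111 | out 1110 | ==
  [11] u=4 | in 1100 | out 0111 | ==
  [12] u=6 | in 1111 | out 1100 | ==
  [13] u=7 | in 1111 | out 1111 | ==

Converged values:
  [0] 0110
  [1] 1111
  [2] 1111
  [3] 1110
  [4] 0111
  [5] 1111
  [6] 1100
  [7] 1111

yes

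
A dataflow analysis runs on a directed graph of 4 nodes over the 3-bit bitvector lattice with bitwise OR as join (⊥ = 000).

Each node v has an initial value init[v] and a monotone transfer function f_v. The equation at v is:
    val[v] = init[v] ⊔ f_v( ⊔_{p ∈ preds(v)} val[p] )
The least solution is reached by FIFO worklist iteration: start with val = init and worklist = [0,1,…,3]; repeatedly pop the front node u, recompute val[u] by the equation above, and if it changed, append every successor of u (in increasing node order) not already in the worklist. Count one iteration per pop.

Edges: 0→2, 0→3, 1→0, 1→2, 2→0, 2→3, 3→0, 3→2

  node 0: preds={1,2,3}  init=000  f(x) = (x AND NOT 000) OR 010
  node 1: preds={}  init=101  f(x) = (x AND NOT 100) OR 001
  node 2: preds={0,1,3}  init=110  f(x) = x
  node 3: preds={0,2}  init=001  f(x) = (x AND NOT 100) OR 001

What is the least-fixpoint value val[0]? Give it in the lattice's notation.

Trace (6 dequeues):
  [1] u=0 | in 111 | out 111 | prev 000 | push {}
  [2] u=1 | in 000 | out 101 | ==
  [3] u=2 | in 111 | out 111 | prev 110 | push {0}
  [4] u=3 | in 111 | out 011 | prev 001 | push {2}
  [5] u=0 | in 111 | out 111 | ==
  [6] u=2 | in 111 | out 111 | ==

Converged values:
  [0] 111
  [1] 101
  [2] 111
  [3] 011

111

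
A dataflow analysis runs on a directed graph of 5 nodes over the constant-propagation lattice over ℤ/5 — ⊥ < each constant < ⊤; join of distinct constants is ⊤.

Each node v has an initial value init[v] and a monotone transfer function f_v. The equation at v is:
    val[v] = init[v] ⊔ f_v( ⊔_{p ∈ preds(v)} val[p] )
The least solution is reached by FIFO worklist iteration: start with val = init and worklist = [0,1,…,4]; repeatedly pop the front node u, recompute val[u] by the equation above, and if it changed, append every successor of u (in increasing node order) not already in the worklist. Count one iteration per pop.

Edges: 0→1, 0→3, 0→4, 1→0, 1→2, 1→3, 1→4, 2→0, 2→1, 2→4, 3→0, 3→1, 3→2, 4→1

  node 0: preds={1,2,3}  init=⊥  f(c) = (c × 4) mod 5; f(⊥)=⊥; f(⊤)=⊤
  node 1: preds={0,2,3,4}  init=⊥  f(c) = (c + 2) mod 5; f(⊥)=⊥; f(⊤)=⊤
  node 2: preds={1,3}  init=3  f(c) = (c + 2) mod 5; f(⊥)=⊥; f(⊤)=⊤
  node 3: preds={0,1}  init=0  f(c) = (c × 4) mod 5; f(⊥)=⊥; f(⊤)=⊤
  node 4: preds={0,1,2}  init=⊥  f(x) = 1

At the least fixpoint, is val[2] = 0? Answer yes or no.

no

Trace (8 dequeues):
  [1] u=0 | in ⊤ | out ⊤ | prev ⊥ | push {}
  [2] u=1 | in ⊤ | out ⊤ | prev ⊥ | push {0}
  [3] u=2 | in ⊤ | out ⊤ | prev 3 | push {1}
  [4] u=3 | in ⊤ | out ⊤ | prev 0 | push {2}
  [5] u=4 | in ⊤ | out 1 | prev ⊥ | push {}
  [6] u=0 | in ⊤ | out ⊤ | ==
  [7] u=1 | in ⊤ | out ⊤ | ==
  [8] u=2 | in ⊤ | out ⊤ | ==

Converged values:
  [0] ⊤
  [1] ⊤
  [2] ⊤
  [3] ⊤
  [4] 1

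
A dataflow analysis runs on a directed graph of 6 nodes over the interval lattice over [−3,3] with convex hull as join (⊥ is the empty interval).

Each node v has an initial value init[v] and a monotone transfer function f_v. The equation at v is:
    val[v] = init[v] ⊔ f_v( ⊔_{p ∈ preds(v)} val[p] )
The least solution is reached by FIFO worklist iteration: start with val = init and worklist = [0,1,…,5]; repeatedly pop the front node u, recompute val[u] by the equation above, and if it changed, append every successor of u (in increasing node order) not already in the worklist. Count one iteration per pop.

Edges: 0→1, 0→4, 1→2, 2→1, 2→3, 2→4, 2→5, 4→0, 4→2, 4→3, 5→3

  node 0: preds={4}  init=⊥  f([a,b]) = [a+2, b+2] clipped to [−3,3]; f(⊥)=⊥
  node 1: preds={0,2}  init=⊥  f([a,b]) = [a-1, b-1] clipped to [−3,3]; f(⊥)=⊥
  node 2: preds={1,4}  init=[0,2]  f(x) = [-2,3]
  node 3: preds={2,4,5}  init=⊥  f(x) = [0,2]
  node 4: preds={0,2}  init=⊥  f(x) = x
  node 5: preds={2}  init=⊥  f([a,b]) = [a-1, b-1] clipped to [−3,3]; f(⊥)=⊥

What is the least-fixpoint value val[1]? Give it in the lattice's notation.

Trace (12 dequeues):
  [1] u=0 | in ⊥ | out ⊥ | ==
  [2] u=1 | in [0,2] | out [-1,1] | prev ⊥ | push {}
  [3] u=2 | in [-1,1] | out [-2,3] | prev [0,2] | push {1}
  [4] u=3 | in [-2,3] | out [0,2] | prev ⊥ | push {}
  [5] u=4 | in [-2,3] | out [-2,3] | prev ⊥ | push {0,2,3}
  [6] u=5 | in [-2,3] | out [-3,2] | prev ⊥ | push {}
  [7] u=1 | in [-2,3] | out [-3,2] | prev [-1,1] | push {}
  [8] u=0 | in [-2,3] | out [0,3] | prev ⊥ | push {1,4}
  [9] u=2 | in [-3,3] | out [-2,3] | ==
  [10] u=3 | in [-3,3] | out [0,2] | ==
  [11] u=1 | in [-2,3] | out [-3,2] | ==
  [12] u=4 | in [-2,3] | out [-2,3] | ==

Converged values:
  [0] [0,3]
  [1] [-3,2]
  [2] [-2,3]
  [3] [0,2]
  [4] [-2,3]
  [5] [-3,2]

[-3,2]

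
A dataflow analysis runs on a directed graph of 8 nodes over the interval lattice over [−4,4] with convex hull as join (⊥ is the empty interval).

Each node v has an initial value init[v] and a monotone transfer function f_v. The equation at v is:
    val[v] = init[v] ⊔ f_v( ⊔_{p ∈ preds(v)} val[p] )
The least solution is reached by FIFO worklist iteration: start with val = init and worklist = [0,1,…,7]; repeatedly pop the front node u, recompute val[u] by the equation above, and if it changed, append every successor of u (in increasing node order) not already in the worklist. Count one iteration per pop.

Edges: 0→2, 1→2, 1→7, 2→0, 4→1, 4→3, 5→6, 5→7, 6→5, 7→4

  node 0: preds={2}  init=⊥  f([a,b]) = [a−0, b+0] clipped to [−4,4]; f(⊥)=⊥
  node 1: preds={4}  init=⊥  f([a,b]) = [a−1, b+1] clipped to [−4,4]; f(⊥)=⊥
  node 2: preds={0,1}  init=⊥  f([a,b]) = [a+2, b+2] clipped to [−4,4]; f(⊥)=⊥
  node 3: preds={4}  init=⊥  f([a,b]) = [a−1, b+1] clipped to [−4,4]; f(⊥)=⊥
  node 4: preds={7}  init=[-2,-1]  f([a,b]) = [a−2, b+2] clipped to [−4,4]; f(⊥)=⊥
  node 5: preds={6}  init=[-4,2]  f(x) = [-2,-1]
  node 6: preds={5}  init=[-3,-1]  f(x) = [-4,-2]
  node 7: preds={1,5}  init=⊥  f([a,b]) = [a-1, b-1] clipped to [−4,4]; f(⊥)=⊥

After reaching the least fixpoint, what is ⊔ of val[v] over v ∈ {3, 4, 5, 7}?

[-4,4]

Iteration log — 22 steps:
  step 1. node 0  ⊔preds=⊥  new=⊥  stable
  step 2. node 1  ⊔preds=[-2,-1]  new=[-3,0]  old=⊥  +wl: 
  step 3. node 2  ⊔preds=[-3,0]  new=[-1,2]  old=⊥  +wl: 0
  step 4. node 3  ⊔preds=[-2,-1]  new=[-3,0]  old=⊥  +wl: 
  step 5. node 4  ⊔preds=⊥  new=[-2,-1]  stable
  step 6. node 5  ⊔preds=[-3,-1]  new=[-4,2]  stable
  step 7. node 6  ⊔preds=[-4,2]  new=[-4,-1]  old=[-3,-1]  +wl: 5
  step 8. node 7  ⊔preds=[-4,2]  new=[-4,1]  old=⊥  +wl: 4
  step 9. node 0  ⊔preds=[-1,2]  new=[-1,2]  old=⊥  +wl: 2
  step 10. node 5  ⊔preds=[-4,-1]  new=[-4,2]  stable
  step 11. node 4  ⊔preds=[-4,1]  new=[-4,3]  old=[-2,-1]  +wl: 1,3
  step 12. node 2  ⊔preds=[-3,2]  new=[-1,4]  old=[-1,2]  +wl: 0
  step 13. node 1  ⊔preds=[-4,3]  new=[-4,4]  old=[-3,0]  +wl: 2,7
  step 14. node 3  ⊔preds=[-4,3]  new=[-4,4]  old=[-3,0]  +wl: 
  step 15. node 0  ⊔preds=[-1,4]  new=[-1,4]  old=[-1,2]  +wl: 
  step 16. node 2  ⊔preds=[-4,4]  new=[-2,4]  old=[-1,4]  +wl: 0
  step 17. node 7  ⊔preds=[-4,4]  new=[-4,3]  old=[-4,1]  +wl: 4
  step 18. node 0  ⊔preds=[-2,4]  new=[-2,4]  old=[-1,4]  +wl: 2
  step 19. node 4  ⊔preds=[-4,3]  new=[-4,4]  old=[-4,3]  +wl: 1,3
  step 20. node 2  ⊔preds=[-4,4]  new=[-2,4]  stable
  step 21. node 1  ⊔preds=[-4,4]  new=[-4,4]  stable
  step 22. node 3  ⊔preds=[-4,4]  new=[-4,4]  stable

Least fixpoint reached:
  node 0: [-2,4]
  node 1: [-4,4]
  node 2: [-2,4]
  node 3: [-4,4]
  node 4: [-4,4]
  node 5: [-4,2]
  node 6: [-4,-1]
  node 7: [-4,3]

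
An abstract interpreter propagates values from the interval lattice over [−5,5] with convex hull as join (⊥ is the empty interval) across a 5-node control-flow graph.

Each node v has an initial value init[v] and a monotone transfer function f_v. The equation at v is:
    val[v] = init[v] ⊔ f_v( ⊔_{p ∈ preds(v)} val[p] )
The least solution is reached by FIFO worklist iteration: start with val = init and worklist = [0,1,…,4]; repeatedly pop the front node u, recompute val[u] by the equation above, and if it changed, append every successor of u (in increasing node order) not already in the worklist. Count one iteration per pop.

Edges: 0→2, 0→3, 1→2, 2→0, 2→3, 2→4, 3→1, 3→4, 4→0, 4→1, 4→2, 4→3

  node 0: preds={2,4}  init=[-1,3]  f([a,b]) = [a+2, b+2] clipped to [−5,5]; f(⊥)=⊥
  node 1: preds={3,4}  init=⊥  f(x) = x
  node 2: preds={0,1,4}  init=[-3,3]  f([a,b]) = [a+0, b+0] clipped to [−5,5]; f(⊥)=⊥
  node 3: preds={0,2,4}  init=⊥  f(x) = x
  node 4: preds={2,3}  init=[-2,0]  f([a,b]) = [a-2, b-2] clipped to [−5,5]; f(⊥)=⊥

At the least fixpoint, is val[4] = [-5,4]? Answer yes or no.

Trace (12 dequeues):
  [1] u=0 | in [-3,3] | out [-1,5] | prev [-1,3] | push {}
  [2] u=1 | in [-2,0] | out [-2,0] | prev ⊥ | push {}
  [3] u=2 | in [-2,5] | out [-3,5] | prev [-3,3] | push {0}
  [4] u=3 | in [-3,5] | out [-3,5] | prev ⊥ | push {1}
  [5] u=4 | in [-3,5] | out [-5,3] | prev [-2,0] | push {2,3}
  [6] u=0 | in [-5,5] | out [-3,5] | prev [-1,5] | push {}
  [7] u=1 | in [-5,5] | out [-5,5] | prev [-2,0] | push {}
  [8] u=2 | in [-5,5] | out [-5,5] | prev [-3,5] | push {0,4}
  [9] u=3 | in [-5,5] | out [-5,5] | prev [-3,5] | push {1}
  [10] u=0 | in [-5,5] | out [-3,5] | ==
  [11] u=4 | in [-5,5] | out [-5,3] | ==
  [12] u=1 | in [-5,5] | out [-5,5] | ==

Converged values:
  [0] [-3,5]
  [1] [-5,5]
  [2] [-5,5]
  [3] [-5,5]
  [4] [-5,3]

no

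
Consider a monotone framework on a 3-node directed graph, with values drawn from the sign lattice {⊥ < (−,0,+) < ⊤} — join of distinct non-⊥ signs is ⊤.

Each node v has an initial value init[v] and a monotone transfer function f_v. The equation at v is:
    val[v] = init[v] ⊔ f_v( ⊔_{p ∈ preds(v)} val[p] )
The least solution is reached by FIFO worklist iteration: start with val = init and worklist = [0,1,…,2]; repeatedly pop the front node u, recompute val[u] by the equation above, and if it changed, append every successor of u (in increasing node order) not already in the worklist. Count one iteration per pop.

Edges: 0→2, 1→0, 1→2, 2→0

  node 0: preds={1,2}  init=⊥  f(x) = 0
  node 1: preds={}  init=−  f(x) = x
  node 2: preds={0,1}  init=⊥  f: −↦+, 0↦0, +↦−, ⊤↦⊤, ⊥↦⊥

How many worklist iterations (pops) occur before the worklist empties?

4

Worklist (4 pops):
  #1 pop 0: in=− → 0 (was ⊥); enqueue []
  #2 pop 1: in=⊥ → − (no change)
  #3 pop 2: in=⊤ → ⊤ (was ⊥); enqueue [0]
  #4 pop 0: in=⊤ → 0 (no change)

Fixpoint:
  val[0] = 0
  val[1] = −
  val[2] = ⊤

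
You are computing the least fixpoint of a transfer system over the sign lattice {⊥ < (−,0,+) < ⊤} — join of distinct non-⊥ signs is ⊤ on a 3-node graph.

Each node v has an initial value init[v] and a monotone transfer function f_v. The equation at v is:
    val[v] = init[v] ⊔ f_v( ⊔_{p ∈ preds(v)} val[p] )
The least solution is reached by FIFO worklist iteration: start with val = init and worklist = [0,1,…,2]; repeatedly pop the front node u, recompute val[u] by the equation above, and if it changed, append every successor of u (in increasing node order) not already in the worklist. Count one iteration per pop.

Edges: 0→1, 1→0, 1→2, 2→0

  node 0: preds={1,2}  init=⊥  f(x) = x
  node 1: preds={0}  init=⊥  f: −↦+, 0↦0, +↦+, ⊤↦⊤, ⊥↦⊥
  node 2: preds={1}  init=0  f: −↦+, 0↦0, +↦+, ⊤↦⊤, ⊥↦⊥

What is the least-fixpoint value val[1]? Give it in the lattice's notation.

Worklist (4 pops):
  #1 pop 0: in=0 → 0 (was ⊥); enqueue []
  #2 pop 1: in=0 → 0 (was ⊥); enqueue [0]
  #3 pop 2: in=0 → 0 (no change)
  #4 pop 0: in=0 → 0 (no change)

Fixpoint:
  val[0] = 0
  val[1] = 0
  val[2] = 0

0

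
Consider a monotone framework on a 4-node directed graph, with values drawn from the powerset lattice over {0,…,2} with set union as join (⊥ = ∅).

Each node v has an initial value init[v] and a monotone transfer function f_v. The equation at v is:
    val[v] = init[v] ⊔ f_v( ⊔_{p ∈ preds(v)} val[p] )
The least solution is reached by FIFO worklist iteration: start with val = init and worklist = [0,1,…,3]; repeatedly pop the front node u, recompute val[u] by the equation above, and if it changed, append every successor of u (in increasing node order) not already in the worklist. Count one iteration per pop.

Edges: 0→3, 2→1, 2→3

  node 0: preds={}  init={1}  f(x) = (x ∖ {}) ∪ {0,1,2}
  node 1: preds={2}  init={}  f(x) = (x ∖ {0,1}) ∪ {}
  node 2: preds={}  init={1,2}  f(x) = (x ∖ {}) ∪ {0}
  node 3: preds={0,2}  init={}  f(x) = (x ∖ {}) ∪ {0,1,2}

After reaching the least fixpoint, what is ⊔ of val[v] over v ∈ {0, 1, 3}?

{0,1,2}

Iteration log — 5 steps:
  step 1. node 0  ⊔preds={}  new={0,1,2}  old={1}  +wl: 
  step 2. node 1  ⊔preds={1,2}  new={2}  old={}  +wl: 
  step 3. node 2  ⊔preds={}  new={0,1,2}  old={1,2}  +wl: 1
  step 4. node 3  ⊔preds={0,1,2}  new={0,1,2}  old={}  +wl: 
  step 5. node 1  ⊔preds={0,1,2}  new={2}  stable

Least fixpoint reached:
  node 0: {0,1,2}
  node 1: {2}
  node 2: {0,1,2}
  node 3: {0,1,2}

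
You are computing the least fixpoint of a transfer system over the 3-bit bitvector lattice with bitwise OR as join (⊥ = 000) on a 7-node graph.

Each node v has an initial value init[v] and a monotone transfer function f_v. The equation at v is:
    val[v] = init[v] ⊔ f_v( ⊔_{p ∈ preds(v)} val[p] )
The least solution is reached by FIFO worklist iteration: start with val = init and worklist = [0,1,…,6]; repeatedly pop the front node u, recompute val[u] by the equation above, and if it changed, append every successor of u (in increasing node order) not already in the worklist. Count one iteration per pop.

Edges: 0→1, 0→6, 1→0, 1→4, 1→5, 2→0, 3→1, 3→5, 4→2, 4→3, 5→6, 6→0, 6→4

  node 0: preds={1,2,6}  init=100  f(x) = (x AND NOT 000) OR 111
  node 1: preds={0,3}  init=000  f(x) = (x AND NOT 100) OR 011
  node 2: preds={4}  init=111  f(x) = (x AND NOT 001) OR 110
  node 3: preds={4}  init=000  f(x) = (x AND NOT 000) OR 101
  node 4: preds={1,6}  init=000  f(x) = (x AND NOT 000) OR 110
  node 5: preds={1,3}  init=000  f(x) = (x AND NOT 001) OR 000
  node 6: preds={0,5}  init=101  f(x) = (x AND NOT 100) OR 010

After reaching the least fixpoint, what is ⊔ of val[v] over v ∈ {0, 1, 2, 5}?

Trace (14 dequeues):
  [1] u=0 | in 111 | out 111 | prev 100 | push {}
  [2] u=1 | in 111 | out 011 | prev 000 | push {0}
  [3] u=2 | in 000 | out 111 | ==
  [4] u=3 | in 000 | out 101 | prev 000 | push {1}
  [5] u=4 | in 111 | out 111 | prev 000 | push {2,3}
  [6] u=5 | in 111 | out 110 | prev 000 | push {}
  [7] u=6 | in 111 | out 111 | prev 101 | push {4}
  [8] u=0 | in 111 | out 111 | ==
  [9] u=1 | in 111 | out 011 | ==
  [10] u=2 | in 111 | out 111 | ==
  [11] u=3 | in 111 | out 111 | prev 101 | push {1,5}
  [12] u=4 | in 111 | out 111 | ==
  [13] u=1 | in 111 | out 011 | ==
  [14] u=5 | in 111 | out 110 | ==

Converged values:
  [0] 111
  [1] 011
  [2] 111
  [3] 111
  [4] 111
  [5] 110
  [6] 111

111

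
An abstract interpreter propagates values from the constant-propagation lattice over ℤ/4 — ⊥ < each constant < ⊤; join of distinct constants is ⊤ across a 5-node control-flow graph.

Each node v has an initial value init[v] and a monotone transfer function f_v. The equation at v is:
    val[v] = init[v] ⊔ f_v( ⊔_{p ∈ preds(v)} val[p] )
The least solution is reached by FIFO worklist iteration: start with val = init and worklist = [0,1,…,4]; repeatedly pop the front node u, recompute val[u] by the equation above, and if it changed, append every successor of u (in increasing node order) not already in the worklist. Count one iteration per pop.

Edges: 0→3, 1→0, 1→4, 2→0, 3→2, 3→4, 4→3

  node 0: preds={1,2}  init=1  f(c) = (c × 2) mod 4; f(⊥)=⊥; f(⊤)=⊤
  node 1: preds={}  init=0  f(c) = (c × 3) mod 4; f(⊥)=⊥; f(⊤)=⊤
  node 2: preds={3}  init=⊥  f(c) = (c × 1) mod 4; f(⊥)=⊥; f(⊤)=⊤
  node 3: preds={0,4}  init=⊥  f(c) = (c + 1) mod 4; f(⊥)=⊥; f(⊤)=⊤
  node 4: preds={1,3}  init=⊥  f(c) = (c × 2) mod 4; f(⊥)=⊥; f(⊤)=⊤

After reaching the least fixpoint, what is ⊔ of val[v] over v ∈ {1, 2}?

⊤

Trace (8 dequeues):
  [1] u=0 | in 0 | out ⊤ | prev 1 | push {}
  [2] u=1 | in ⊥ | out 0 | ==
  [3] u=2 | in ⊥ | out ⊥ | ==
  [4] u=3 | in ⊤ | out ⊤ | prev ⊥ | push {2}
  [5] u=4 | in ⊤ | out ⊤ | prev ⊥ | push {3}
  [6] u=2 | in ⊤ | out ⊤ | prev ⊥ | push {0}
  [7] u=3 | in ⊤ | out ⊤ | ==
  [8] u=0 | in ⊤ | out ⊤ | ==

Converged values:
  [0] ⊤
  [1] 0
  [2] ⊤
  [3] ⊤
  [4] ⊤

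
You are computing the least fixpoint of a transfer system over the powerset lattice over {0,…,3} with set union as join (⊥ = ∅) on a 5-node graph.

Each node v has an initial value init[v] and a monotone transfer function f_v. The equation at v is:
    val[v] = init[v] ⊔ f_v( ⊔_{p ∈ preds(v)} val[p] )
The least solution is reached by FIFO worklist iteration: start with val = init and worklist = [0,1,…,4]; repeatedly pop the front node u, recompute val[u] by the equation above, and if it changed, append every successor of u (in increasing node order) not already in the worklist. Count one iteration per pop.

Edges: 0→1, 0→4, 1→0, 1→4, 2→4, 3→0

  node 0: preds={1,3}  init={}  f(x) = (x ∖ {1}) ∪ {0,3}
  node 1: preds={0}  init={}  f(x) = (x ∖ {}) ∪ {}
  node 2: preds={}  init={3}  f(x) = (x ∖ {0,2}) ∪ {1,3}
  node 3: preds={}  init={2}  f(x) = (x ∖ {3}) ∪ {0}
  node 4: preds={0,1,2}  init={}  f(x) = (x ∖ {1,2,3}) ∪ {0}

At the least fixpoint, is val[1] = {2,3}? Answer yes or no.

Trace (6 dequeues):
  [1] u=0 | in {2} | out {0,2,3} | prev {} | push {}
  [2] u=1 | in {0,2,3} | out {0,2,3} | prev {} | push {0}
  [3] u=2 | in {} | out {1,3} | prev {3} | push {}
  [4] u=3 | in {} | out {0,2} | prev {2} | push {}
  [5] u=4 | in {0,1,2,3} | out {0} | prev {} | push {}
  [6] u=0 | in {0,2,3} | out {0,2,3} | ==

Converged values:
  [0] {0,2,3}
  [1] {0,2,3}
  [2] {1,3}
  [3] {0,2}
  [4] {0}

no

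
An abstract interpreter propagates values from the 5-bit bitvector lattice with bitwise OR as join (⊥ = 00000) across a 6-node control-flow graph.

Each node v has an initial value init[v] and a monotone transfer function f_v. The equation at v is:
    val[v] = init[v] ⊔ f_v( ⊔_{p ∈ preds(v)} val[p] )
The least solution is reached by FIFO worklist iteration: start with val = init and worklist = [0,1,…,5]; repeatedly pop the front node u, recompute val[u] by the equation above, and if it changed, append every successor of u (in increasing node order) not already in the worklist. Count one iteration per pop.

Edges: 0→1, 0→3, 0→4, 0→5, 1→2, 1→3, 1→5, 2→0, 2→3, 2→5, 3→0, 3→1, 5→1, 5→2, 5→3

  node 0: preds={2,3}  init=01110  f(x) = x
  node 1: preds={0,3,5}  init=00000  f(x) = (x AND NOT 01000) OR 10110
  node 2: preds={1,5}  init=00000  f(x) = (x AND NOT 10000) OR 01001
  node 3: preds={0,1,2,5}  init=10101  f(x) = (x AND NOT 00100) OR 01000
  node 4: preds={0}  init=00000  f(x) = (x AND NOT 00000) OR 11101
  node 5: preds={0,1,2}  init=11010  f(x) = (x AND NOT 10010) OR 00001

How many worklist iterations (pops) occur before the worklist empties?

10

Iteration log — 10 steps:
  step 1. node 0  ⊔preds=10101  new=11111  old=01110  +wl: 
  step 2. node 1  ⊔preds=11111  new=10111  old=00000  +wl: 
  step 3. node 2  ⊔preds=11111  new=01111  old=00000  +wl: 0
  step 4. node 3  ⊔preds=11111  new=11111  old=10101  +wl: 1
  step 5. node 4  ⊔preds=11111  new=11111  old=00000  +wl: 
  step 6. node 5  ⊔preds=11111  new=11111  old=11010  +wl: 2,3
  step 7. node 0  ⊔preds=11111  new=11111  stable
  step 8. node 1  ⊔preds=11111  new=10111  stable
  step 9. node 2  ⊔preds=11111  new=01111  stable
  step 10. node 3  ⊔preds=11111  new=11111  stable

Least fixpoint reached:
  node 0: 11111
  node 1: 10111
  node 2: 01111
  node 3: 11111
  node 4: 11111
  node 5: 11111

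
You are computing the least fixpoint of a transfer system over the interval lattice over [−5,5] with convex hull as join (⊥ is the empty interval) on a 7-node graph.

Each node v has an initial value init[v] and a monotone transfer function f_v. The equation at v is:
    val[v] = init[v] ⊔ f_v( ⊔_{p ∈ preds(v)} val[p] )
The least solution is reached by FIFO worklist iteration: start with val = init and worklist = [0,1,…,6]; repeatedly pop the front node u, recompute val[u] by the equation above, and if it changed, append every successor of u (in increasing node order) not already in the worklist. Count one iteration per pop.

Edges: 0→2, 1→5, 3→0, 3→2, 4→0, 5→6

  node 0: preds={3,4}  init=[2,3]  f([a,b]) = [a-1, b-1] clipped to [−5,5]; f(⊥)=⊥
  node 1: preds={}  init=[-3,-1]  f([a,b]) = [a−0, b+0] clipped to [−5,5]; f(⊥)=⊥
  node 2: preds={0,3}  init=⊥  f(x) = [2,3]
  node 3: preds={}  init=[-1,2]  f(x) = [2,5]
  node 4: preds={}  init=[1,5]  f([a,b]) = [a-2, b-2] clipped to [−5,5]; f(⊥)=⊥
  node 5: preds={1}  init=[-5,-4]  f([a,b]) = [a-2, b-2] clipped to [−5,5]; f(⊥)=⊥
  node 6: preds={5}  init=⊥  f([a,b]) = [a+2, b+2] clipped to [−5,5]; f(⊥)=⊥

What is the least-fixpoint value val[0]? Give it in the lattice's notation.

[-2,4]

Trace (9 dequeues):
  [1] u=0 | in [-1,5] | out [-2,4] | prev [2,3] | push {}
  [2] u=1 | in ⊥ | out [-3,-1] | ==
  [3] u=2 | in [-2,4] | out [2,3] | prev ⊥ | push {}
  [4] u=3 | in ⊥ | out [-1,5] | prev [-1,2] | push {0,2}
  [5] u=4 | in ⊥ | out [1,5] | ==
  [6] u=5 | in [-3,-1] | out [-5,-3] | prev [-5,-4] | push {}
  [7] u=6 | in [-5,-3] | out [-3,-1] | prev ⊥ | push {}
  [8] u=0 | in [-1,5] | out [-2,4] | ==
  [9] u=2 | in [-2,5] | out [2,3] | ==

Converged values:
  [0] [-2,4]
  [1] [-3,-1]
  [2] [2,3]
  [3] [-1,5]
  [4] [1,5]
  [5] [-5,-3]
  [6] [-3,-1]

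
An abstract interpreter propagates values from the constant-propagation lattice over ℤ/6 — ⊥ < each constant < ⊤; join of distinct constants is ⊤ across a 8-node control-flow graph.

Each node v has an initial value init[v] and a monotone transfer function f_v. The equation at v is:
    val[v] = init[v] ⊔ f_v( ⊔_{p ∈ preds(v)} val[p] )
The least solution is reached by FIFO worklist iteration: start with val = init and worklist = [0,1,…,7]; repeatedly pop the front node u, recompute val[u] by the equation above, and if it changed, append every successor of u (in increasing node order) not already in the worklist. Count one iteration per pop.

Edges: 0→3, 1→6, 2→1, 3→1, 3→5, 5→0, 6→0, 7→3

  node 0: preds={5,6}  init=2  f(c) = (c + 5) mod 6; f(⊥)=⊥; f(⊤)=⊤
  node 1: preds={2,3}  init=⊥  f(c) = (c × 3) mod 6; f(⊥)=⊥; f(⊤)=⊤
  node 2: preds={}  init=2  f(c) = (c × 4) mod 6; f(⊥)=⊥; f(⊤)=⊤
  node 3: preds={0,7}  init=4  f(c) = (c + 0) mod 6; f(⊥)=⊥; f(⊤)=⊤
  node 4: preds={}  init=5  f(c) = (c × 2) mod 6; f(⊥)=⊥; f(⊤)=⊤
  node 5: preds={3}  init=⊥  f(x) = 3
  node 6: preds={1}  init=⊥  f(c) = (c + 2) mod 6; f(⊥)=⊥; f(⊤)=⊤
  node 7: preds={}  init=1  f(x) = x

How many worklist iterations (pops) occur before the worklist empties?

Iteration log — 11 steps:
  step 1. node 0  ⊔preds=⊥  new=2  stable
  step 2. node 1  ⊔preds=⊤  new=⊤  old=⊥  +wl: 
  step 3. node 2  ⊔preds=⊥  new=2  stable
  step 4. node 3  ⊔preds=⊤  new=⊤  old=4  +wl: 1
  step 5. node 4  ⊔preds=⊥  new=5  stable
  step 6. node 5  ⊔preds=⊤  new=3  old=⊥  +wl: 0
  step 7. node 6  ⊔preds=⊤  new=⊤  old=⊥  +wl: 
  step 8. node 7  ⊔preds=⊥  new=1  stable
  step 9. node 1  ⊔preds=⊤  new=⊤  stable
  step 10. node 0  ⊔preds=⊤  new=⊤  old=2  +wl: 3
  step 11. node 3  ⊔preds=⊤  new=⊤  stable

Least fixpoint reached:
  node 0: ⊤
  node 1: ⊤
  node 2: 2
  node 3: ⊤
  node 4: 5
  node 5: 3
  node 6: ⊤
  node 7: 1

11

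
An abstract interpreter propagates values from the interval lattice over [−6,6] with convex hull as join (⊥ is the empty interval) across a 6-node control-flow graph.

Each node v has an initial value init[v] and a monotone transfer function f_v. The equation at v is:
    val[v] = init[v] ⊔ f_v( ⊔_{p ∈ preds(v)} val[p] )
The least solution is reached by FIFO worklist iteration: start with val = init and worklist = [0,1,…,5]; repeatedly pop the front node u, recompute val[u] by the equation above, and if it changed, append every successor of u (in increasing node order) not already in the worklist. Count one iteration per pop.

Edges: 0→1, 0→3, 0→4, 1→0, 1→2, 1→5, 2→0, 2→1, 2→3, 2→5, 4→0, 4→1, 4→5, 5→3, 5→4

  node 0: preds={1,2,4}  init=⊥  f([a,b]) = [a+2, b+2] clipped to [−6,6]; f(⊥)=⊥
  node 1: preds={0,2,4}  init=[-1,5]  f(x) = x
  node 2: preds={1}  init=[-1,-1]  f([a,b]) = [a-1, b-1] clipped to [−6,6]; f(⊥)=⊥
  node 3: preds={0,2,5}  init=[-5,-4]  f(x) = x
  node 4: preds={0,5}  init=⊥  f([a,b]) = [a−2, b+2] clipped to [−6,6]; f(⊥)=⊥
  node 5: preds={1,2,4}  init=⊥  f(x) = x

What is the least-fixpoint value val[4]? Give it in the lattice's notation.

Iteration log — 28 steps:
  step 1. node 0  ⊔preds=[-1,5]  new=[1,6]  old=⊥  +wl: 
  step 2. node 1  ⊔preds=[-1,6]  new=[-1,6]  old=[-1,5]  +wl: 0
  step 3. node 2  ⊔preds=[-1,6]  new=[-2,5]  old=[-1,-1]  +wl: 1
  step 4. node 3  ⊔preds=[-2,6]  new=[-5,6]  old=[-5,-4]  +wl: 
  step 5. node 4  ⊔preds=[1,6]  new=[-1,6]  old=⊥  +wl: 
  step 6. node 5  ⊔preds=[-2,6]  new=[-2,6]  old=⊥  +wl: 3,4
  step 7. node 0  ⊔preds=[-2,6]  new=[0,6]  old=[1,6]  +wl: 
  step 8. node 1  ⊔preds=[-2,6]  new=[-2,6]  old=[-1,6]  +wl: 0,2,5
  step 9. node 3  ⊔preds=[-2,6]  new=[-5,6]  stable
  step 10. node 4  ⊔preds=[-2,6]  new=[-4,6]  old=[-1,6]  +wl: 1
  step 11. node 0  ⊔preds=[-4,6]  new=[-2,6]  old=[0,6]  +wl: 3,4
  step 12. node 2  ⊔preds=[-2,6]  new=[-3,5]  old=[-2,5]  +wl: 0
  step 13. node 5  ⊔preds=[-4,6]  new=[-4,6]  old=[-2,6]  +wl: 
  step 14. node 1  ⊔preds=[-4,6]  new=[-4,6]  old=[-2,6]  +wl: 2,5
  step 15. node 3  ⊔preds=[-4,6]  new=[-5,6]  stable
  step 16. node 4  ⊔preds=[-4,6]  new=[-6,6]  old=[-4,6]  +wl: 1
  step 17. node 0  ⊔preds=[-6,6]  new=[-4,6]  old=[-2,6]  +wl: 3,4
  step 18. node 2  ⊔preds=[-4,6]  new=[-5,5]  old=[-3,5]  +wl: 0
  step 19. node 5  ⊔preds=[-6,6]  new=[-6,6]  old=[-4,6]  +wl: 
  step 20. node 1  ⊔preds=[-6,6]  new=[-6,6]  old=[-4,6]  +wl: 2,5
  step 21. node 3  ⊔preds=[-6,6]  new=[-6,6]  old=[-5,6]  +wl: 
  step 22. node 4  ⊔preds=[-6,6]  new=[-6,6]  stable
  step 23. node 0  ⊔preds=[-6,6]  new=[-4,6]  stable
  step 24. node 2  ⊔preds=[-6,6]  new=[-6,5]  old=[-5,5]  +wl: 0,1,3
  step 25. node 5  ⊔preds=[-6,6]  new=[-6,6]  stable
  step 26. node 0  ⊔preds=[-6,6]  new=[-4,6]  stable
  step 27. node 1  ⊔preds=[-6,6]  new=[-6,6]  stable
  step 28. node 3  ⊔preds=[-6,6]  new=[-6,6]  stable

Least fixpoint reached:
  node 0: [-4,6]
  node 1: [-6,6]
  node 2: [-6,5]
  node 3: [-6,6]
  node 4: [-6,6]
  node 5: [-6,6]

[-6,6]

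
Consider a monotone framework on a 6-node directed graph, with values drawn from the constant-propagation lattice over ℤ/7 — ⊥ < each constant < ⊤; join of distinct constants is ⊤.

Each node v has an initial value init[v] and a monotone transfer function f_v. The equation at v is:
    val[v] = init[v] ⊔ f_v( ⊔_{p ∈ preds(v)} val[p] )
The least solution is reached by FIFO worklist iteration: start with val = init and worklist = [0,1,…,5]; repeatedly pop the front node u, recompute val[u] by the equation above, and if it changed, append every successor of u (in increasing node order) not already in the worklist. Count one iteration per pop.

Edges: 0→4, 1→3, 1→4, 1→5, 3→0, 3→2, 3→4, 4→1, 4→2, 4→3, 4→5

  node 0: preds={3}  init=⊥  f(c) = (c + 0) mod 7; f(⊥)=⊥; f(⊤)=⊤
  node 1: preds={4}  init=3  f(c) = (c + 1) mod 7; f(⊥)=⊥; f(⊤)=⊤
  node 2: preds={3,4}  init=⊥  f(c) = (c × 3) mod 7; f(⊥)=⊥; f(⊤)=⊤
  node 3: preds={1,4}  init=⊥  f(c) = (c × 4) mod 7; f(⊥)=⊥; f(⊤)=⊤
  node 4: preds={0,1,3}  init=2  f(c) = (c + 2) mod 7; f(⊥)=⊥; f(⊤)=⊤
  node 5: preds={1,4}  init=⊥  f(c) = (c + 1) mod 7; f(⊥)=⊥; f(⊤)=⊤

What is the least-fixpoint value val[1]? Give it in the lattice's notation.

Worklist (12 pops):
  #1 pop 0: in=⊥ → ⊥ (no change)
  #2 pop 1: in=2 → 3 (no change)
  #3 pop 2: in=2 → 6 (was ⊥); enqueue []
  #4 pop 3: in=⊤ → ⊤ (was ⊥); enqueue [0,2]
  #5 pop 4: in=⊤ → ⊤ (was 2); enqueue [1,3]
  #6 pop 5: in=⊤ → ⊤ (was ⊥); enqueue []
  #7 pop 0: in=⊤ → ⊤ (was ⊥); enqueue [4]
  #8 pop 2: in=⊤ → ⊤ (was 6); enqueue []
  #9 pop 1: in=⊤ → ⊤ (was 3); enqueue [5]
  #10 pop 3: in=⊤ → ⊤ (no change)
  #11 pop 4: in=⊤ → ⊤ (no change)
  #12 pop 5: in=⊤ → ⊤ (no change)

Fixpoint:
  val[0] = ⊤
  val[1] = ⊤
  val[2] = ⊤
  val[3] = ⊤
  val[4] = ⊤
  val[5] = ⊤

⊤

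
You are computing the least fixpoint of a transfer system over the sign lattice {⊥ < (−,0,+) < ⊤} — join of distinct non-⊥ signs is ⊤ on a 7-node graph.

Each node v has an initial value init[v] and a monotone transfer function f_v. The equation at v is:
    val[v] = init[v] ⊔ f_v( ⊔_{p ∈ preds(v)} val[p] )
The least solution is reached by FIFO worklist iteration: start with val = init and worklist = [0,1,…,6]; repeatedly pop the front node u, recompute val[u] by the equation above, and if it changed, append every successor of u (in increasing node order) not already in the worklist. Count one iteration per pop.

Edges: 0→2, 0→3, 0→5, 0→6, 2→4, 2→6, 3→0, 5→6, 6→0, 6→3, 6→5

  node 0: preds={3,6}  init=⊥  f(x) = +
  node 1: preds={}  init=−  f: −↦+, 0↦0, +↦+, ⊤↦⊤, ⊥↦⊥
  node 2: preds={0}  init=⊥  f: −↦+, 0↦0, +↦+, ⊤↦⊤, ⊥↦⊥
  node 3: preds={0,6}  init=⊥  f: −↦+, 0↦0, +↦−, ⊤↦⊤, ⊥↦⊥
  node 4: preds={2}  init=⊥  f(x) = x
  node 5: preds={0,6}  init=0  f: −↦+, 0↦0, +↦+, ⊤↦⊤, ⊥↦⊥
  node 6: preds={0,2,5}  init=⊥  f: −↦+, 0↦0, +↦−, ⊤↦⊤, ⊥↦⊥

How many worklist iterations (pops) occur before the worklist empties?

Trace (11 dequeues):
  [1] u=0 | in ⊥ | out + | prev ⊥ | push {}
  [2] u=1 | in ⊥ | out − | ==
  [3] u=2 | in + | out + | prev ⊥ | push {}
  [4] u=3 | in + | out − | prev ⊥ | push {0}
  [5] u=4 | in + | out + | prev ⊥ | push {}
  [6] u=5 | in + | out ⊤ | prev 0 | push {}
  [7] u=6 | in ⊤ | out ⊤ | prev ⊥ | push {3,5}
  [8] u=0 | in ⊤ | out + | ==
  [9] u=3 | in ⊤ | out ⊤ | prev − | push {0}
  [10] u=5 | in ⊤ | out ⊤ | ==
  [11] u=0 | in ⊤ | out + | ==

Converged values:
  [0] +
  [1] −
  [2] +
  [3] ⊤
  [4] +
  [5] ⊤
  [6] ⊤

11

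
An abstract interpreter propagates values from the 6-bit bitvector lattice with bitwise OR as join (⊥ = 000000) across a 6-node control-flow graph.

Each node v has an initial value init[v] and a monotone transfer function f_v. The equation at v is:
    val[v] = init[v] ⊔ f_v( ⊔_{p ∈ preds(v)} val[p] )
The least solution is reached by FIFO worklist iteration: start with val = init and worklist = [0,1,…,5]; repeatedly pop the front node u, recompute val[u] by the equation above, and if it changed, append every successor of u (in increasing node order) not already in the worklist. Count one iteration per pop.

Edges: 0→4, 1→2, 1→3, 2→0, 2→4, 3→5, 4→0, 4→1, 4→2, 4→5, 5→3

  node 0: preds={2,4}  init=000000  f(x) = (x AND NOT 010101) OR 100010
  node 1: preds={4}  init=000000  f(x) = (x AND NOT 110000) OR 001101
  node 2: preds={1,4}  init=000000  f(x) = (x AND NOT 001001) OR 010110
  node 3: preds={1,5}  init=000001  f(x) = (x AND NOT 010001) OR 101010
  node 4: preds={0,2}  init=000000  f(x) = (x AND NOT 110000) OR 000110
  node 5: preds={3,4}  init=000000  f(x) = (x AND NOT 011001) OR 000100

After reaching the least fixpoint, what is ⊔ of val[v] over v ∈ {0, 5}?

Iteration log — 10 steps:
  step 1. node 0  ⊔preds=000000  new=100010  old=000000  +wl: 
  step 2. node 1  ⊔preds=000000  new=001101  old=000000  +wl: 
  step 3. node 2  ⊔preds=001101  new=010110  old=000000  +wl: 0
  step 4. node 3  ⊔preds=001101  new=101111  old=000001  +wl: 
  step 5. node 4  ⊔preds=110110  new=000110  old=000000  +wl: 1,2
  step 6. node 5  ⊔preds=101111  new=100110  old=000000  +wl: 3
  step 7. node 0  ⊔preds=010110  new=100010  stable
  step 8. node 1  ⊔preds=000110  new=001111  old=001101  +wl: 
  step 9. node 2  ⊔preds=001111  new=010110  stable
  step 10. node 3  ⊔preds=101111  new=101111  stable

Least fixpoint reached:
  node 0: 100010
  node 1: 001111
  node 2: 010110
  node 3: 101111
  node 4: 000110
  node 5: 100110

100110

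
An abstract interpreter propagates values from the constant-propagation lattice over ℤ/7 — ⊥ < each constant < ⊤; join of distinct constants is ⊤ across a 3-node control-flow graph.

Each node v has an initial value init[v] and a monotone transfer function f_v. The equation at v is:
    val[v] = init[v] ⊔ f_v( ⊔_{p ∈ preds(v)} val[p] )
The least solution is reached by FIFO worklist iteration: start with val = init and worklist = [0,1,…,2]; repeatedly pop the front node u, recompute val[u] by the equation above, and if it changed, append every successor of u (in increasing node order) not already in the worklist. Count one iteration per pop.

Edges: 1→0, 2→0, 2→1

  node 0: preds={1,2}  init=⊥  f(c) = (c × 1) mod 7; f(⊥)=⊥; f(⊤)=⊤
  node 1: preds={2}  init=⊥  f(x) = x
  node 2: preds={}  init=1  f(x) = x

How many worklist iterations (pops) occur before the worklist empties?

Trace (4 dequeues):
  [1] u=0 | in 1 | out 1 | prev ⊥ | push {}
  [2] u=1 | in 1 | out 1 | prev ⊥ | push {0}
  [3] u=2 | in ⊥ | out 1 | ==
  [4] u=0 | in 1 | out 1 | ==

Converged values:
  [0] 1
  [1] 1
  [2] 1

4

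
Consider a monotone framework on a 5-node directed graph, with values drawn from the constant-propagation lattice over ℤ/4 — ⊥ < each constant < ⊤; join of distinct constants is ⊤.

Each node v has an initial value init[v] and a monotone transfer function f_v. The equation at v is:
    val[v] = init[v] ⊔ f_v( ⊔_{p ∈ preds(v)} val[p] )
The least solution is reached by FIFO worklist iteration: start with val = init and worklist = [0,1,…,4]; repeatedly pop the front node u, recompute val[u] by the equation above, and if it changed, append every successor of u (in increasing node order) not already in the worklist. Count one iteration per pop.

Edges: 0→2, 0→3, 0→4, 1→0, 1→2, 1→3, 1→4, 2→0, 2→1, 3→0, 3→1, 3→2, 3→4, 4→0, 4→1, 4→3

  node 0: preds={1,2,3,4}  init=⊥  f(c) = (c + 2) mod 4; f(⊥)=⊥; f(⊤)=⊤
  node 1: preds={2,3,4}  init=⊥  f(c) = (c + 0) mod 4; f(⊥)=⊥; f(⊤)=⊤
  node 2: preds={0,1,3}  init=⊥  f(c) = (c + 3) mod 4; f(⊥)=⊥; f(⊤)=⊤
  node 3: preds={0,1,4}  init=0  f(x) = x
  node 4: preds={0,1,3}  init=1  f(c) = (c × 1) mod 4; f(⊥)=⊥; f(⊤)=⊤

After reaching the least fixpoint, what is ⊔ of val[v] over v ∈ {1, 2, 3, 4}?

⊤

Iteration log — 9 steps:
  step 1. node 0  ⊔preds=⊤  new=⊤  old=⊥  +wl: 
  step 2. node 1  ⊔preds=⊤  new=⊤  old=⊥  +wl: 0
  step 3. node 2  ⊔preds=⊤  new=⊤  old=⊥  +wl: 1
  step 4. node 3  ⊔preds=⊤  new=⊤  old=0  +wl: 2
  step 5. node 4  ⊔preds=⊤  new=⊤  old=1  +wl: 3
  step 6. node 0  ⊔preds=⊤  new=⊤  stable
  step 7. node 1  ⊔preds=⊤  new=⊤  stable
  step 8. node 2  ⊔preds=⊤  new=⊤  stable
  step 9. node 3  ⊔preds=⊤  new=⊤  stable

Least fixpoint reached:
  node 0: ⊤
  node 1: ⊤
  node 2: ⊤
  node 3: ⊤
  node 4: ⊤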